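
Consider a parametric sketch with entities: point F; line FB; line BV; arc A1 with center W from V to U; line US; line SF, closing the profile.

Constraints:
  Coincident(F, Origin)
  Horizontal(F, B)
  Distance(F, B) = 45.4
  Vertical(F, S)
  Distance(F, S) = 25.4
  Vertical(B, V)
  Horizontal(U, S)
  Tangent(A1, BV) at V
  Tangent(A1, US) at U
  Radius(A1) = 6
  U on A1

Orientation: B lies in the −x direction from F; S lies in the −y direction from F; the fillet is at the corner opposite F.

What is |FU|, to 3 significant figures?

46.9

F is at the origin; FB is horizontal with |FB| = 45.4 and B on the −x side, so B = (-45.4, 0.00). F and S share the same x with |FS| = 25.4 and S on the −y side, so S = (0.00, -25.4). The virtual corner opposite F is at (-45.4, -25.4). A1 meets BV tangentially, so WV is at right angles to BV and the tangent condition forces WU to be normal to US, with radius 6.0, so the center W sits 6.0 in from both sides at W = (-39.4, -19.4). That places the tangent points at V = (-45.4, -19.4) on BV and U = (-39.4, -25.4) on US. Then |FU| = |U − F| = 46.9.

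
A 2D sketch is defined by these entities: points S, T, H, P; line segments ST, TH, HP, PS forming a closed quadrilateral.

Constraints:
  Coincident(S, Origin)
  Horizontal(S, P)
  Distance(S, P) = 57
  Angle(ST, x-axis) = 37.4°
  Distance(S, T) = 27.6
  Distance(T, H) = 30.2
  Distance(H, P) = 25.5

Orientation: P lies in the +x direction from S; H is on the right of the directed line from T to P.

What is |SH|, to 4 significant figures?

35.68

Checks: S.y = 0.00, P.y = 0.00 ✓; |TH| = 30.20 ✓; |HP| = 25.50 ✓.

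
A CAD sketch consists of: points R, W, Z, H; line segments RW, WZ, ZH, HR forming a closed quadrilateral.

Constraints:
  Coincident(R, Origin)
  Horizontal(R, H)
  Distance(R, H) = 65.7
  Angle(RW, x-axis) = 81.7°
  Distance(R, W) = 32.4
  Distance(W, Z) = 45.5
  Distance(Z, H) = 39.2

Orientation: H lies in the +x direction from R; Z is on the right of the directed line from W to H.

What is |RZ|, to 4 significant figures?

28.22

Checks: |WZ| = 45.50 ✓; |ZH| = 39.20 ✓.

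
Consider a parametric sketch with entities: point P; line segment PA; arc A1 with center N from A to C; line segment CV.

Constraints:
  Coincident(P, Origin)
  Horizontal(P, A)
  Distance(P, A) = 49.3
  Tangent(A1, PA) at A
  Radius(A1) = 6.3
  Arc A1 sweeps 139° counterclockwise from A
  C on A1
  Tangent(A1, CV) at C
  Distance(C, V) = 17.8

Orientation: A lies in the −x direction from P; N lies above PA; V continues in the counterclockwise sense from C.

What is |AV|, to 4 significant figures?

24.56

On A1, A sits at bearing -90° from N; a 139° counterclockwise sweep puts C at bearing 49°, so C = N + 6.3·(cos 49°, sin 49°) = (-45.17, 11.05). Tangency of A1 to CV means the radius NC is perpendicular to CV, so CV runs along (−sin 49°, cos 49°); with |CV| = 17.8, V = (-58.60, 22.73). Then |AV| = |V − A| = 24.56.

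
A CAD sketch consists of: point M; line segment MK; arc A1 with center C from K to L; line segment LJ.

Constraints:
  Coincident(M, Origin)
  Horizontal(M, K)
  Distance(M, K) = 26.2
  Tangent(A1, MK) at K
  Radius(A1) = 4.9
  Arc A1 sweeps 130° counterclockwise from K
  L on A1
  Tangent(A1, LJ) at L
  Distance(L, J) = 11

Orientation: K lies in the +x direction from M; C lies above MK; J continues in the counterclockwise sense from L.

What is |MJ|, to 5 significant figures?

28.197

M is at the origin; MK is horizontal with |MK| = 26.2 and K on the +x side, so K = (26.200, 0.0000). Since A1 is tangent to MK there, CK ⟂ MK, so C = K + (0, 4.9) = (26.200, 4.9000). On A1, K sits at bearing -90° from C; a 130° counterclockwise sweep puts L at bearing 40°, so L = C + 4.9·(cos 40°, sin 40°) = (29.954, 8.0497). Tangency of A1 to LJ means the radius CL is perpendicular to LJ, so LJ runs along (−sin 40°, cos 40°); with |LJ| = 11.0, J = (22.883, 16.476). Then |MJ| = |J − M| = 28.197.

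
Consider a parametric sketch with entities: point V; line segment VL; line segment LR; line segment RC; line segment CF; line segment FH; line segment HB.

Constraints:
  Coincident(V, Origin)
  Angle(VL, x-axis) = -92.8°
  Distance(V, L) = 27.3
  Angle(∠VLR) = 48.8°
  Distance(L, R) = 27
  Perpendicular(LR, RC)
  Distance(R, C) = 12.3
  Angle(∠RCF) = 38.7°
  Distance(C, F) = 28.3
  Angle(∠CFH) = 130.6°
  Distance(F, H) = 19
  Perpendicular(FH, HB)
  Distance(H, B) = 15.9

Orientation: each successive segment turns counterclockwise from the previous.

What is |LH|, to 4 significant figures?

31.22

∠RCF = 38.7° gives CF at -90.30° from the x-axis; with |CF| = 28.3, F = (12.04, -29.16). ∠CFH = 130.6° gives FH at -40.90° from the x-axis; with |FH| = 19.0, H = (26.40, -41.60). Then |LH| = |H − L| = 31.22.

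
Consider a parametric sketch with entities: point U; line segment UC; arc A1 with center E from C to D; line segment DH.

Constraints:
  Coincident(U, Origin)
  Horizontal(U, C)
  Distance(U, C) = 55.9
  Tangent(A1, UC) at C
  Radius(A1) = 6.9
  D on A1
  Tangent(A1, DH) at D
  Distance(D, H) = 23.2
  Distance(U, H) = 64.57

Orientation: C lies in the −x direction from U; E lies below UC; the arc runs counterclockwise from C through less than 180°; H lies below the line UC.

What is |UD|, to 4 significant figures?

63.17

Checks: U.y = 0.00, C.y = 0.00 ✓; |UC| = 55.90 ✓; |ED| = 6.900 ✓; ∠(ED, DH) = 90.00° ✓; |DH| = 23.20 ✓; |UH| = 64.57 ✓.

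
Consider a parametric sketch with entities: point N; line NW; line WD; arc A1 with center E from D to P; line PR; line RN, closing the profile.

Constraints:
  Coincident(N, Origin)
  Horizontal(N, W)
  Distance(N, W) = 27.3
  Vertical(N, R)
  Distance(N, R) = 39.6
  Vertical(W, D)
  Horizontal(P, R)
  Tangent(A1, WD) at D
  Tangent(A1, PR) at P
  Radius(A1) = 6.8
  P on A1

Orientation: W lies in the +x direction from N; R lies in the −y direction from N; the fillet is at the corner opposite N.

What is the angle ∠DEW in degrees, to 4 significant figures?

78.29°

The virtual corner opposite N is at (27.30, -39.60). A1 meets WD tangentially, so ED is at right angles to WD and A1 meets PR tangentially, so EP is at right angles to PR, with radius 6.8, so the center E sits 6.8 in from both sides at E = (20.50, -32.80). That places the tangent points at D = (27.30, -32.80) on WD and P = (20.50, -39.60) on PR. Then cos ∠DEW = ED·EW / (|ED||EW|), giving 78.29°.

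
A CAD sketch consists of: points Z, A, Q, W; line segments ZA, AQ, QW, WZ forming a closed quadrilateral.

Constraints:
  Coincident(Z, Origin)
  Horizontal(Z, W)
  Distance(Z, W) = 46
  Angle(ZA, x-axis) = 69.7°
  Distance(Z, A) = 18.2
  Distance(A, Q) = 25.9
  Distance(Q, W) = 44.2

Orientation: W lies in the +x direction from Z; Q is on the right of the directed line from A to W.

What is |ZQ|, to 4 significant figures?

8.965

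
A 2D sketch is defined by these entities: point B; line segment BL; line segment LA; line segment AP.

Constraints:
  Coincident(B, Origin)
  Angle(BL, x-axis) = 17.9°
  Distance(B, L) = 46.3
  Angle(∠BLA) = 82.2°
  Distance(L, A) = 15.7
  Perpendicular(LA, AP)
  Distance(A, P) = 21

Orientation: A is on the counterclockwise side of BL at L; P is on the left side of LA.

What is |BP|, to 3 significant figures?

26.6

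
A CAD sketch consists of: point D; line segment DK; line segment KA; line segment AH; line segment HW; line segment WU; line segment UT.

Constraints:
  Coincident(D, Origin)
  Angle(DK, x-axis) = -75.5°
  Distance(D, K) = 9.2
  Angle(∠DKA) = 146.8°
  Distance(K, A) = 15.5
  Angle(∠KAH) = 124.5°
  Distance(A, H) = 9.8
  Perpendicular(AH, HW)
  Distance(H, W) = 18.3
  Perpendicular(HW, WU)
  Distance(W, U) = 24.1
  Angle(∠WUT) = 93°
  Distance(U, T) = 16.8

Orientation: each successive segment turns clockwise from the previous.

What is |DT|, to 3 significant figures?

21.4

D is at the origin; DK runs at -75.5° with length 9.2, so K = (2.30, -8.91). ∠DKA = 146.8° gives KA at -109° from the x-axis; with |KA| = 15.5, A = (-2.67, -23.6). ∠KAH = 124.5° gives AH at -164° from the x-axis; with |AH| = 9.8, H = (-12.1, -26.3). AH is perpendicular to HW, so HW runs at 106°; with |HW| = 18.3, W = (-17.1, -8.65). HW is perpendicular to WU, so WU runs at 15.8°; with |WU| = 24.1, U = (6.11, -2.09). ∠WUT = 93.0° gives UT at -71.2° from the x-axis; with |UT| = 16.8, T = (11.5, -18.0). Then |DT| = |T − D| = 21.4.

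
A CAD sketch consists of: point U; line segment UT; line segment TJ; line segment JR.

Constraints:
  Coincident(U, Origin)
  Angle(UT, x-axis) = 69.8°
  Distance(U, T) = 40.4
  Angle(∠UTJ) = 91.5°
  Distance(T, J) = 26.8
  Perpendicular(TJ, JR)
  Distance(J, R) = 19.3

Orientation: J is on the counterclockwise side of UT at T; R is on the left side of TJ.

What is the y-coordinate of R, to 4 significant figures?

29.89

∠UTJ = 91.5°, so TJ runs at 69.8° + (180° − 91.5°) = 158.3° from the x-axis; with |TJ| = 26.8, J = T + 26.8·(cos 158.3°, sin 158.3°) = (-10.95, 47.82). TJ is perpendicular to JR; with |JR| = 19.3 on the left of TJ, R = J + 19.3·(-0.3697, -0.9291) = (-18.09, 29.89). So R.y = 29.89.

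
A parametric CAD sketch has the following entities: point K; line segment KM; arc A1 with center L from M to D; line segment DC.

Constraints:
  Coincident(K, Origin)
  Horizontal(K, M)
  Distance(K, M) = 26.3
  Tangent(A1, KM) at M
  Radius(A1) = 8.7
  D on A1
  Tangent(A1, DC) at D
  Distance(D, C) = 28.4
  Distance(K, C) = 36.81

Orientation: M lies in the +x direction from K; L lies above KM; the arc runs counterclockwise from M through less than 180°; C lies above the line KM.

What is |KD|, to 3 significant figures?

35.7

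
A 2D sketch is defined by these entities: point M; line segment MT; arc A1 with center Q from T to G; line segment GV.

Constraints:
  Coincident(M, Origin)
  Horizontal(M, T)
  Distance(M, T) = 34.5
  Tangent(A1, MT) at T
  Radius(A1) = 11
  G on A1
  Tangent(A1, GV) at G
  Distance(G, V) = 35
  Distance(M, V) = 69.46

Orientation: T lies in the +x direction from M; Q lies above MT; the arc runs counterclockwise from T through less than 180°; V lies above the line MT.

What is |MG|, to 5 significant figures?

45.461

M is at the origin; MT is horizontal with |MT| = 34.5 and T on the +x side, so T = (34.500, 0.0000). Since A1 is tangent to MT there, QT ⟂ MT, so Q = T + (0, 11) = (34.500, 11.000). Since QG ⟂ GV (tangency), |QV| = √(11.0² + 35.0²) = 36.688 regardless of where G sits on A1. So V lies on both circle(M, 69.46) and circle(Q, 36.688); the above-MT intersection is V = (56.567, 40.309). G is the foot of the tangent from V: G = (44.867, 7.3229).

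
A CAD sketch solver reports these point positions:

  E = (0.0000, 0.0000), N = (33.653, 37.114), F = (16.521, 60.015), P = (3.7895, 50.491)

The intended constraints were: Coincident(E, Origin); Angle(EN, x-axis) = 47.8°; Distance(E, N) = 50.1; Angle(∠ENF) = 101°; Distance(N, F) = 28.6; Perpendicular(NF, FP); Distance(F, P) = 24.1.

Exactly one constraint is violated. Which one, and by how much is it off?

Distance(F, P) = 24.1 — off by 8.20.

E = (0.00, 0.00) ✓; EN at 47.80° ✓; |EN| = 50.10 ✓; ∠ENF = 101.0° ✓; |NF| = 28.60 ✓; ∠(NF, FP) = 90.00° ✓; |FP| = 15.90 ✗.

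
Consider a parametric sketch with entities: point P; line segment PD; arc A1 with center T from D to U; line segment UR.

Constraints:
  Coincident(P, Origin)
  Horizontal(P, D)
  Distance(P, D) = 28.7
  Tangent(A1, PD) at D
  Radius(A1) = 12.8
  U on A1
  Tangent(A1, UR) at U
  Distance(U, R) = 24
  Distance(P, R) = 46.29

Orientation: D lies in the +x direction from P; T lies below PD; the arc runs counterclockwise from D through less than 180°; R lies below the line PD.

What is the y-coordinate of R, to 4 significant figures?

-39.59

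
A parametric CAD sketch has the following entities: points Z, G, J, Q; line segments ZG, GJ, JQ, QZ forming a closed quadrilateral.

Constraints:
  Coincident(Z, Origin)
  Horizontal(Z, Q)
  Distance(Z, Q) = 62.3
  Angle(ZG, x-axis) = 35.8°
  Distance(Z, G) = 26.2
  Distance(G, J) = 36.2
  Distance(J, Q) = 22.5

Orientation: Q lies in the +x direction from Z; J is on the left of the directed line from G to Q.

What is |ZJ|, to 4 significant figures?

60.91

Checks: |GJ| = 36.20 ✓; |JQ| = 22.50 ✓.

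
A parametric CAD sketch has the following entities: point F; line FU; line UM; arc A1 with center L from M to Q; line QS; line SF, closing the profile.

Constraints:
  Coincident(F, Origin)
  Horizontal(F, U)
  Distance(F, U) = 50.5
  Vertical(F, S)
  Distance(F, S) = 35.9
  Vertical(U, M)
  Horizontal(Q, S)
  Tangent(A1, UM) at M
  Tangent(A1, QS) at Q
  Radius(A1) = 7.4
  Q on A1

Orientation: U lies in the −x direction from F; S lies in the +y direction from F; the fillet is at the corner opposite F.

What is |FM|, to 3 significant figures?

58.0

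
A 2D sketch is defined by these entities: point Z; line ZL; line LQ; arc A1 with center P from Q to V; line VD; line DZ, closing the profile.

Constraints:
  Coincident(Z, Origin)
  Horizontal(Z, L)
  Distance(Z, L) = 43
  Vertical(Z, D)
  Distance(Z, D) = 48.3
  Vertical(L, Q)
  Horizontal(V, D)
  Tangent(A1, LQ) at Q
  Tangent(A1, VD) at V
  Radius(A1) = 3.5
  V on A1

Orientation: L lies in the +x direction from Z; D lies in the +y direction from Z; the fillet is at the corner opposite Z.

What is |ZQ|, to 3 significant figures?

62.1

Z is at the origin; Z and L share the same y with |ZL| = 43.0 and L on the +x side, so L = (43.0, 0.00). Z and D share the same x with |ZD| = 48.3 and D on the +y side, so D = (0.00, 48.3). The virtual corner opposite Z is at (43.0, 48.3). Tangency of A1 to LQ means the radius PQ is perpendicular to LQ and the tangent condition forces PV to be normal to VD, with radius 3.5, so the center P sits 3.5 in from both sides at P = (39.5, 44.8). That places the tangent points at Q = (43.0, 44.8) on LQ and V = (39.5, 48.3) on VD. Then |ZQ| = |Q − Z| = 62.1.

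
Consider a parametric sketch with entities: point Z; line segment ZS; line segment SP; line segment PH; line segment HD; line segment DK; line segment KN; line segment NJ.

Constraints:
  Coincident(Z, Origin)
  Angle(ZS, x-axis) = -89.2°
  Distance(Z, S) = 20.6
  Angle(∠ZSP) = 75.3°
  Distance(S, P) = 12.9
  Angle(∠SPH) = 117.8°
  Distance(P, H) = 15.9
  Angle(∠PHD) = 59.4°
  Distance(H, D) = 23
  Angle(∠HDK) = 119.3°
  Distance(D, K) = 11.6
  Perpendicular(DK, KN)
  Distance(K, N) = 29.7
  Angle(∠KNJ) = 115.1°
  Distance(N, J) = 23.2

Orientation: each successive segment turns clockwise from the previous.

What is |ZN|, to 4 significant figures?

33.47

∠HDK = 119.3° gives DK at -77.40° from the x-axis; with |DK| = 11.6, K = (8.506, -19.99). DK ⟂ KN, so KN runs at -167.4°; with |KN| = 29.7, N = (-20.48, -26.47). Then |ZN| = |N − Z| = 33.47.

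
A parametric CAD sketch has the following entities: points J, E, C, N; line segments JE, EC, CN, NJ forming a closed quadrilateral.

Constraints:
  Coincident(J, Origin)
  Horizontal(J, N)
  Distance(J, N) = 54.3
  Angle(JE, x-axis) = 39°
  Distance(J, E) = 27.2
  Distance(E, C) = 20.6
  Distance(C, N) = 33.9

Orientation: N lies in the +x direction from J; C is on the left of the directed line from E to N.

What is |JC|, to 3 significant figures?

47.8

J is at the origin; J and N share the same y with |JN| = 54.3 and N in +x, so N = (54.3, 0). JE runs at 39.0° with |JE| = 27.2, so E = (21.1, 17.1). C is determined by |EC| = 20.6 and |CN| = 33.9 together: it lies at the intersection of circle(E, 20.6) and circle(N, 33.9). With |EN| = 37.3, the foot of the radical line on EN is 8.95 from E and the perpendicular offset is √(20.6² − 8.95²) = 18.6. Taking the left-of-EN solution: C = (37.6, 29.5).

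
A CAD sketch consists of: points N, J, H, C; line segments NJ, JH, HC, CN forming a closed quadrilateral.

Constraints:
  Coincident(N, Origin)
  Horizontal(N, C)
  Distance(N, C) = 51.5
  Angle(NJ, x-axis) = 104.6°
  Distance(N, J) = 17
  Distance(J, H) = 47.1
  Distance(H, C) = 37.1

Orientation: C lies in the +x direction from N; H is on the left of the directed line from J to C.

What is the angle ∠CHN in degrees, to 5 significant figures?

67.800°

N is at the origin; N and C share the same y with |NC| = 51.5 and C in +x, so C = (51.5, 0). NJ runs at 104.6° with |NJ| = 17.0, so J = (-4.2852, 16.451). H is determined by |JH| = 47.1 and |HC| = 37.1 together: it lies at the intersection of circle(J, 47.1) and circle(C, 37.1). With |JC| = 58.160, the foot of the radical line on JC is 36.319 from J and the perpendicular offset is √(47.1² − 36.319²) = 29.989. Taking the left-of-JC solution: H = (39.033, 34.943).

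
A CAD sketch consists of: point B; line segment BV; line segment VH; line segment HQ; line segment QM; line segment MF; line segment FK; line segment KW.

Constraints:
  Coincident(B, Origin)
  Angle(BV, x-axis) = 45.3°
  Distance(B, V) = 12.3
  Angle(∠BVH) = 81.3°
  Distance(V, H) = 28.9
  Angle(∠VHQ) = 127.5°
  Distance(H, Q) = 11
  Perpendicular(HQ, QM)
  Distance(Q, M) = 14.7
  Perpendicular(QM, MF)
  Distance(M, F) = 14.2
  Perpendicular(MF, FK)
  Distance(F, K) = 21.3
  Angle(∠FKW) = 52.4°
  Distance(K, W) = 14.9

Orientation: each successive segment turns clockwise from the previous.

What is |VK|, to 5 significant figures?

32.849

B is at the origin; BV runs at 45.3° with length 12.3, so V = (8.6518, 8.7428). ∠BVH = 81.3° gives VH at -53.400° from the x-axis; with |VH| = 28.9, H = (25.883, -14.459). ∠VHQ = 127.5° gives HQ at -105.90° from the x-axis; with |HQ| = 11.0, Q = (22.869, -25.038). HQ ⟂ QM, so QM runs at 164.10°; with |QM| = 14.7, M = (8.7315, -21.011). The perpendicularity gives MF at right angles to QM, so MF runs at 74.100°; with |MF| = 14.2, F = (12.622, -7.3538). The perpendicularity gives FK at right angles to MF, so FK runs at -15.900°; with |FK| = 21.3, K = (33.107, -13.189). Then |VK| = |K − V| = 32.849.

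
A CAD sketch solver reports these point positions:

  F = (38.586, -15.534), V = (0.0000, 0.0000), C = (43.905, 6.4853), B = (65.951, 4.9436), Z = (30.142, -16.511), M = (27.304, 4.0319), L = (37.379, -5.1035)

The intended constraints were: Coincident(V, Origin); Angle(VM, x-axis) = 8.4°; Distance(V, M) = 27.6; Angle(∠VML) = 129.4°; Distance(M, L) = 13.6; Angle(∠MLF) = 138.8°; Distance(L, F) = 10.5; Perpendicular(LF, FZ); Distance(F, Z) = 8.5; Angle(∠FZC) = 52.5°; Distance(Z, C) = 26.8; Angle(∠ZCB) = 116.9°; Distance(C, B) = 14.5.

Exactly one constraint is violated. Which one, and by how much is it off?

Distance(C, B) = 14.5 — off by 7.60.

V = (0.00, 0.00) ✓; VM at 8.400° ✓; |VM| = 27.60 ✓; ∠VML = 129.4° ✓; |ML| = 13.60 ✓; ∠MLF = 138.8° ✓; |LF| = 10.50 ✓; ∠(LF, FZ) = 90.00° ✓; |FZ| = 8.500 ✓; ∠FZC = 52.50° ✓; |ZC| = 26.80 ✓; ∠ZCB = 116.9° ✓; |CB| = 22.10 ✗.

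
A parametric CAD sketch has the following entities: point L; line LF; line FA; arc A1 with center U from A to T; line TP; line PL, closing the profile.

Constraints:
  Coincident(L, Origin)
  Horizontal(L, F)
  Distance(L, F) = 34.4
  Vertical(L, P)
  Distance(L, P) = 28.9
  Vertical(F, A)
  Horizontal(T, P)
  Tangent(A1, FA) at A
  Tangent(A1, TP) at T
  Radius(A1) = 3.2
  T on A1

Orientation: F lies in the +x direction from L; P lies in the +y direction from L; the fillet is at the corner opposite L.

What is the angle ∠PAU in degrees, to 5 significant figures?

5.3145°

The virtual corner opposite L is at (34.400, 28.900). Since A1 is tangent to FA there, UA ⟂ FA and tangency of A1 to TP means the radius UT is perpendicular to TP, with radius 3.2, so the center U sits 3.2 in from both sides at U = (31.200, 25.700). That places the tangent points at A = (34.400, 25.700) on FA and T = (31.200, 28.900) on TP. Then cos ∠PAU = AP·AU / (|AP||AU|), giving 5.3145°.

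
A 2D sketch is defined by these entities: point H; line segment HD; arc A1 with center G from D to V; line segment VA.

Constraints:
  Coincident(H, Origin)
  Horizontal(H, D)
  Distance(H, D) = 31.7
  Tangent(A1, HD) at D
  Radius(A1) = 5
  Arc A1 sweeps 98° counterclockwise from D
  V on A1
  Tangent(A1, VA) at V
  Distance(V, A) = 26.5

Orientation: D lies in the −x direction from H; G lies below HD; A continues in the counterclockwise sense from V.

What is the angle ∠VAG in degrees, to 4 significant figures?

10.68°

H is at the origin; H and D share the same y with |HD| = 31.7 and D on the −x side, so D = (-31.70, 0.000). Tangency of A1 to HD means the radius GD is perpendicular to HD, so G = D + (0, -5) = (-31.70, -5.000). On A1, D sits at bearing 90° from G; a 98° counterclockwise sweep puts V at bearing 188°, so V = G + 5.0·(cos 188°, sin 188°) = (-36.65, -5.696). Tangency of A1 to VA means the radius GV is perpendicular to VA, so VA runs along (−sin 188°, cos 188°); with |VA| = 26.5, A = (-32.96, -31.94). Then cos ∠VAG = AV·AG / (|AV||AG|), giving 10.68°.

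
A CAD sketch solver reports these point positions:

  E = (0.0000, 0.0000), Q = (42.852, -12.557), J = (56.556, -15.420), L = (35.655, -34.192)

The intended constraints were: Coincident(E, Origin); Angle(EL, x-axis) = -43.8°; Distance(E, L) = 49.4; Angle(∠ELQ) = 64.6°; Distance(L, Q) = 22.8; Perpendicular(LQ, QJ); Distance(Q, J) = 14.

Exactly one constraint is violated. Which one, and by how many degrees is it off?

Perpendicular(LQ, QJ) — off by 6.60°.

E = (0.00, 0.00) ✓; EL at -43.80° ✓; |EL| = 49.40 ✓; ∠ELQ = 64.60° ✓; |LQ| = 22.80 ✓; ∠(LQ, QJ) = 83.40° ✗; |QJ| = 14.00 ✓.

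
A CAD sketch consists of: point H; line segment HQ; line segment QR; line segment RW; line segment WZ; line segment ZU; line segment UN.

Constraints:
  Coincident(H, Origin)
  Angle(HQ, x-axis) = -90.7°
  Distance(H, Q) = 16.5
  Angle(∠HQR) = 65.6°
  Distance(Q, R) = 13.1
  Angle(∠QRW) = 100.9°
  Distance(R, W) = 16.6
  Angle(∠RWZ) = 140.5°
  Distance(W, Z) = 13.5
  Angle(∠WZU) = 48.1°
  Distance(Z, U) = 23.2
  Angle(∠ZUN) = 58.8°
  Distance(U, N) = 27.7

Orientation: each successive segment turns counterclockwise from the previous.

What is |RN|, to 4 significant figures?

19.99

H is at the origin; HQ runs at -90.7° with length 16.5, so Q = (-0.2016, -16.50). ∠HQR = 65.6° gives QR at 23.70° from the x-axis; with |QR| = 13.1, R = (11.79, -11.23). ∠QRW = 100.9° gives RW at 102.8° from the x-axis; with |RW| = 16.6, W = (8.116, 4.954). ∠RWZ = 140.5° gives WZ at 142.3° from the x-axis; with |WZ| = 13.5, Z = (-2.566, 13.21). ∠WZU = 48.1° gives ZU at -85.80° from the x-axis; with |ZU| = 23.2, U = (-0.8665, -9.928). ∠ZUN = 58.8° gives UN at 35.40° from the x-axis; with |UN| = 27.7, N = (21.71, 6.118). Then |RN| = |N − R| = 19.99.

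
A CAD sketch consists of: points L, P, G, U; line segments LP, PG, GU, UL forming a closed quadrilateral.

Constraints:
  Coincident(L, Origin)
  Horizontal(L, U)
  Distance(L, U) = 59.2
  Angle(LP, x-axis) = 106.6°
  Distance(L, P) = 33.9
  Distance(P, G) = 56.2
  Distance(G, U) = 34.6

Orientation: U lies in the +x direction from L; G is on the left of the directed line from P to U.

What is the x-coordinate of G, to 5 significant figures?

46.514

Checks: |PG| = 56.20 ✓; |GU| = 34.60 ✓.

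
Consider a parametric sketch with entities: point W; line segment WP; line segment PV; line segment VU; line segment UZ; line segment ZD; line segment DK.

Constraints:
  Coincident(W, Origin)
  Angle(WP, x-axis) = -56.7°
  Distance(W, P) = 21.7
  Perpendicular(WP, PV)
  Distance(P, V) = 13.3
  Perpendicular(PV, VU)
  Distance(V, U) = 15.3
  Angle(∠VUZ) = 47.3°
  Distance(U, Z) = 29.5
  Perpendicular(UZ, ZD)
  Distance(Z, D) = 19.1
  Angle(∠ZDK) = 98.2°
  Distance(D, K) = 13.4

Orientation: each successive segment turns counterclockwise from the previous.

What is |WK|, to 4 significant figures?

36.38

W is at the origin; WP runs at -56.7° with length 21.7, so P = (11.91, -18.14). WP ⟂ PV, so PV runs at 33.30°; with |PV| = 13.3, V = (23.03, -10.84). The perpendicularity gives VU at right angles to PV, so VU runs at 123.3°; with |VU| = 15.3, U = (14.63, 1.953). ∠VUZ = 47.3° gives UZ at -104.0° from the x-axis; with |UZ| = 29.5, Z = (7.493, -26.67). UZ is perpendicular to ZD, so ZD runs at -14.00°; with |ZD| = 19.1, D = (26.03, -31.29). ∠ZDK = 98.2° gives DK at 67.80° from the x-axis; with |DK| = 13.4, K = (31.09, -18.88). Then |WK| = |K − W| = 36.38.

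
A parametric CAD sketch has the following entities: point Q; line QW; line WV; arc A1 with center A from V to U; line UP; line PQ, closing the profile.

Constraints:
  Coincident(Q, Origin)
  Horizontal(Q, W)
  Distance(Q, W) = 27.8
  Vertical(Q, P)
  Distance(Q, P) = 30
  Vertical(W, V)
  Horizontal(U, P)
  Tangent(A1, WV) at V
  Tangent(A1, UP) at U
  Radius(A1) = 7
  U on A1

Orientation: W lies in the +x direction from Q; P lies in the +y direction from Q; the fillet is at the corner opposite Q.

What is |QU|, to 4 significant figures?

36.51

Q is at the origin; QW is horizontal with |QW| = 27.8 and W on the +x side, so W = (27.80, 0.000). Q and P share the same x with |QP| = 30.0 and P on the +y side, so P = (0.000, 30.00). The virtual corner opposite Q is at (27.80, 30.00). A1 meets WV tangentially, so AV is at right angles to WV and tangency of A1 to UP means the radius AU is perpendicular to UP, with radius 7.0, so the center A sits 7.0 in from both sides at A = (20.80, 23.00). That places the tangent points at V = (27.80, 23.00) on WV and U = (20.80, 30.00) on UP. Then |QU| = |U − Q| = 36.51.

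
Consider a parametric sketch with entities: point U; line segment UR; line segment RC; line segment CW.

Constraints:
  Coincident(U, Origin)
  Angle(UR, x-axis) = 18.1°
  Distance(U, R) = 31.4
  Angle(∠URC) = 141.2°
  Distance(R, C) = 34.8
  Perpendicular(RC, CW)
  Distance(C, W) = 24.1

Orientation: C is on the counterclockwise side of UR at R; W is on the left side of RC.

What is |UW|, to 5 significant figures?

59.436

U is at the origin; UR runs at 18.1° with length 31.4, so R = 31.4·(cos 18.1°, sin 18.1°) = (29.846, 9.7552). ∠URC = 141.2°, so RC runs at 18.1° + (180° − 141.2°) = 56.900° from the x-axis; with |RC| = 34.8, C = R + 34.8·(cos 56.900°, sin 56.900°) = (48.851, 38.908). RC ⟂ CW; with |CW| = 24.1 on the left of RC, W = C + 24.1·(-0.83772, 0.54610) = (28.662, 52.069). Then |UW| = |W − U| = 59.436.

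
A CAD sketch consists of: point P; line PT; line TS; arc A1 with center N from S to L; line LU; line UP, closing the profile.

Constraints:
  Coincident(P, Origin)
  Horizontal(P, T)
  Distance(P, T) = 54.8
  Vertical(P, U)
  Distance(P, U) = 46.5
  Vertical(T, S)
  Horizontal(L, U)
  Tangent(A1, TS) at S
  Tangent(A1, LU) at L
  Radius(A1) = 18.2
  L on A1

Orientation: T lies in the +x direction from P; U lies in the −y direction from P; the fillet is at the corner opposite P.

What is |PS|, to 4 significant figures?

61.68

The virtual corner opposite P is at (54.80, -46.50). A1 meets TS tangentially, so NS is at right angles to TS and the tangent condition forces NL to be normal to LU, with radius 18.2, so the center N sits 18.2 in from both sides at N = (36.60, -28.30). That places the tangent points at S = (54.80, -28.30) on TS and L = (36.60, -46.50) on LU. Then |PS| = |S − P| = 61.68.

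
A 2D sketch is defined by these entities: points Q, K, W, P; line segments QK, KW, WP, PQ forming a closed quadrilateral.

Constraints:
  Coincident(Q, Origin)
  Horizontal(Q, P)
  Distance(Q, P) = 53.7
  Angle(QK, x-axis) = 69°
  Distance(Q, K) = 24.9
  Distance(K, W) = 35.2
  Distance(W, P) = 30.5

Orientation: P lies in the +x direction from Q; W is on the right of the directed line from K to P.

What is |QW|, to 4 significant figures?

25.78

Checks: |KW| = 35.20 ✓; |WP| = 30.50 ✓.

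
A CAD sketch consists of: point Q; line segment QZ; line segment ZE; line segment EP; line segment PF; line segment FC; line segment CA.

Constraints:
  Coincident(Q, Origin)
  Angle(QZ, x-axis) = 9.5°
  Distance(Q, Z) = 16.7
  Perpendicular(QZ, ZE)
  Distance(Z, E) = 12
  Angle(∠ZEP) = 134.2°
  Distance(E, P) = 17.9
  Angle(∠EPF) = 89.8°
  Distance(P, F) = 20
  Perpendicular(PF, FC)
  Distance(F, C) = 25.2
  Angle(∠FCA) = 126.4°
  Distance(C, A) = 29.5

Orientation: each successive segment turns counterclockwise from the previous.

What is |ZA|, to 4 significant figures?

20.64

Q is at the origin; QZ runs at 9.5° with length 16.7, so Z = (16.47, 2.756). QZ is perpendicular to ZE, so ZE runs at 99.50°; with |ZE| = 12.0, E = (14.49, 14.59). ∠ZEP = 134.2° gives EP at 145.3° from the x-axis; with |EP| = 17.9, P = (-0.2260, 24.78). ∠EPF = 89.8° gives PF at -124.5° from the x-axis; with |PF| = 20.0, F = (-11.55, 8.299). PF ⟂ FC, so FC runs at -34.50°; with |FC| = 25.2, C = (9.214, -5.974). ∠FCA = 126.4° gives CA at 19.10° from the x-axis; with |CA| = 29.5, A = (37.09, 3.679). Then |ZA| = |A − Z| = 20.64.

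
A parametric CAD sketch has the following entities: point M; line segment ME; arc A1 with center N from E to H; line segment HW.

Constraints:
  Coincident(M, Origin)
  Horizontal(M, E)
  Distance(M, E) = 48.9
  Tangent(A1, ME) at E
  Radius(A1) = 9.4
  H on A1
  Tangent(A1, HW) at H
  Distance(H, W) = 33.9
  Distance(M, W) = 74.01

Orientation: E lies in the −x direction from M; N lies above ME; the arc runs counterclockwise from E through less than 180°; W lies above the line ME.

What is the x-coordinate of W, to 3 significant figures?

-60.5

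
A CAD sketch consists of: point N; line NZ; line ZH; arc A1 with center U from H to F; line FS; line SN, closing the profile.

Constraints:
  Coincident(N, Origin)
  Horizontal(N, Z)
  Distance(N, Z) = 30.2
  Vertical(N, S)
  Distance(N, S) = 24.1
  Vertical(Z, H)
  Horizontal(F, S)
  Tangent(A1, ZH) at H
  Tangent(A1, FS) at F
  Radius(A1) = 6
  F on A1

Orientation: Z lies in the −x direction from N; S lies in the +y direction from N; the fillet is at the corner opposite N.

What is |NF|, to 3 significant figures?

34.2

The virtual corner opposite N is at (-30.2, 24.1). A1 meets ZH tangentially, so UH is at right angles to ZH and since A1 is tangent to FS there, UF ⟂ FS, with radius 6.0, so the center U sits 6.0 in from both sides at U = (-24.2, 18.1). That places the tangent points at H = (-30.2, 18.1) on ZH and F = (-24.2, 24.1) on FS. Then |NF| = |F − N| = 34.2.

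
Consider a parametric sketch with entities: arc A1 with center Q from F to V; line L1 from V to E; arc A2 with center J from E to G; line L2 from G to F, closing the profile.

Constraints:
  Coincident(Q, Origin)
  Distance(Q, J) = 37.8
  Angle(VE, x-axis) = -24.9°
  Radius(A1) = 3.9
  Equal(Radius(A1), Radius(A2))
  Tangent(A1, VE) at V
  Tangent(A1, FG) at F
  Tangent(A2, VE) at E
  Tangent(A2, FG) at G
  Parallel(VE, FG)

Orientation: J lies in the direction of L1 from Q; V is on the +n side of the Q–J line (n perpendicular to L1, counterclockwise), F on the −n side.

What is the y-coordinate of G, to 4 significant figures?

-19.45

The slot axis is L1's direction at -24.9°, so u = (cos -24.9°, sin -24.9°) = (0.9070, -0.4210) and n = (−sin -24.9°, cos -24.9°) = (0.4210, 0.9070). Q is at the origin and J lies 37.8 along u from Q, so J = 37.8·u = (34.29, -15.92). Tangency of A1 to both parallel lines with radius 3.9 puts V and F at Q ± 3.9·n: V = (1.642, 3.537), F = (-1.642, -3.537). Equal radii place E and G the same way about J: E = J + 3.9·n = (35.93, -12.38), G = J − 3.9·n = (32.64, -19.45). So G.y = -19.45.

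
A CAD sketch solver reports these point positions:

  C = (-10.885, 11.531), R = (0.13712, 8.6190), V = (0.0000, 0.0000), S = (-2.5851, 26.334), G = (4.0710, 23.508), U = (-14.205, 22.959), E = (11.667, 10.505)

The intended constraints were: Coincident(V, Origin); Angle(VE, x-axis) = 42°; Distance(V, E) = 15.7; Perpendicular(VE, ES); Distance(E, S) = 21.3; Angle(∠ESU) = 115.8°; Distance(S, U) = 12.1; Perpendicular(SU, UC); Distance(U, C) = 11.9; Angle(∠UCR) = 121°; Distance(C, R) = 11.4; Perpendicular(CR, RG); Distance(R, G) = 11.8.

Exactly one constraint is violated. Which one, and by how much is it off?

Distance(R, G) = 11.8 — off by 3.60.

V = (0.00, 0.00) ✓; VE at 42.00° ✓; |VE| = 15.70 ✓; ∠(VE, ES) = 90.00° ✓; |ES| = 21.30 ✓; ∠ESU = 115.8° ✓; |SU| = 12.10 ✓; ∠(SU, UC) = 90.00° ✓; |UC| = 11.90 ✓; ∠UCR = 121.0° ✓; |CR| = 11.40 ✓; ∠(CR, RG) = 90.00° ✓; |RG| = 15.40 ✗.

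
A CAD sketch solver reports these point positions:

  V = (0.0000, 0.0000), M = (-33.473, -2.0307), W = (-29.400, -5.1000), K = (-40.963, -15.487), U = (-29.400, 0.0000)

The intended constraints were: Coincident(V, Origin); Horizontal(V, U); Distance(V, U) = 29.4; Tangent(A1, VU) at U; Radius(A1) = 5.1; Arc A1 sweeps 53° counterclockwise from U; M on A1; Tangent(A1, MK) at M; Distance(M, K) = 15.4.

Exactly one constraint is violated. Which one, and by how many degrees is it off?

Tangent(A1, MK) at M — off by 7.90°.

V = (0.00, 0.00) ✓; V.y = 0.00, U.y = 0.00 ✓; |VU| = 29.40 ✓; ∠(WU, UV) = 90.00° ✓; |WU| = 5.100 ✓; bearing(W→M) − bearing(W→U) = 53.00° ✓; |WM| = 5.100 ✓; ∠(WM, MK) = 82.10° ✗; |MK| = 15.40 ✓.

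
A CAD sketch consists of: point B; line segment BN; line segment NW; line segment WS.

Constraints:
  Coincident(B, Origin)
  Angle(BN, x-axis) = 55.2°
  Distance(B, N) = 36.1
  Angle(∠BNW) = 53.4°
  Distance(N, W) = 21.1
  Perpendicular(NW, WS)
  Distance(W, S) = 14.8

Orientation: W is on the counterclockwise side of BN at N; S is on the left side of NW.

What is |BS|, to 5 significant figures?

14.188

∠BNW = 53.4°, so NW runs at 55.2° + (180° − 53.4°) = 181.80° from the x-axis; with |NW| = 21.1, W = N + 21.1·(cos 181.80°, sin 181.80°) = (-0.48683, 28.981). NW ⟂ WS; with |WS| = 14.8 on the left of NW, S = W + 14.8·(0.031411, -0.99951) = (-0.021949, 14.188). Then |BS| = |S − B| = 14.188.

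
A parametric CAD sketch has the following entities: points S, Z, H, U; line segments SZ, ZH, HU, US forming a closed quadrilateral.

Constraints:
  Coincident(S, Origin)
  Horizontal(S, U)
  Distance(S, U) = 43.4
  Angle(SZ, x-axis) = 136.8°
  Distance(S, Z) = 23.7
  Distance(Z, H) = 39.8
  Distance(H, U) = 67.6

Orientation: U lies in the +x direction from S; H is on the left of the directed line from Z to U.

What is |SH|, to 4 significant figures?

51.99

S is at the origin; SU is horizontal with |SU| = 43.4 and U in +x, so U = (43.4, 0). SZ runs at 136.8° with |SZ| = 23.7, so Z = (-17.28, 16.22). H is determined by |ZH| = 39.8 and |HU| = 67.6 together: it lies at the intersection of circle(Z, 39.8) and circle(U, 67.6). With |ZU| = 62.81, the foot of the radical line on ZU is 7.635 from Z and the perpendicular offset is √(39.8² − 7.635²) = 39.06. Taking the left-of-ZU solution: H = (0.1894, 51.99).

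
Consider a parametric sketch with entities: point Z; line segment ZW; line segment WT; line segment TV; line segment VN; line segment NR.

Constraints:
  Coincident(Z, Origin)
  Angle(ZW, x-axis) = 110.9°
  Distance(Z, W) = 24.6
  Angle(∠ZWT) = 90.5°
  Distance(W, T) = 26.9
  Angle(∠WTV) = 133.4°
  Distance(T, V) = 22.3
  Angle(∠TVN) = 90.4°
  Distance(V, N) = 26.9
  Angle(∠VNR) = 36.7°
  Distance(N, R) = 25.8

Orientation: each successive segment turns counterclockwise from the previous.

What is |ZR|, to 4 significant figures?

31.24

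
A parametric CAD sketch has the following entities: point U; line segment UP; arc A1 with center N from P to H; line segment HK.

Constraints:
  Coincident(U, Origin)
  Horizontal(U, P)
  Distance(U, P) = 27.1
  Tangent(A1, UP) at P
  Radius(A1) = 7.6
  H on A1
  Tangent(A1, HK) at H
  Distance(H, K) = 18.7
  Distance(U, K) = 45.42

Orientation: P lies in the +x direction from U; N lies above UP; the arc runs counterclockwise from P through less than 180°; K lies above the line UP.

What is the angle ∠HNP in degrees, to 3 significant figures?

78.3°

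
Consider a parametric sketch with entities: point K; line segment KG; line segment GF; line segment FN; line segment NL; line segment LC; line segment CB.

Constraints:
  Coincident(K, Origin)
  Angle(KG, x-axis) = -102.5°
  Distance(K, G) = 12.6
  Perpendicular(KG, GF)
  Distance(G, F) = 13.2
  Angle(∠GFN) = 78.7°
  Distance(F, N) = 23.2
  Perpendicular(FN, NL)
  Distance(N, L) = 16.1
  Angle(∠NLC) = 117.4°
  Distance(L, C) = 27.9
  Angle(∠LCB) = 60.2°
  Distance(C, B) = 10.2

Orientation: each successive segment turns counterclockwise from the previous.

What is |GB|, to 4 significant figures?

6.899

K is at the origin; KG runs at -102.5° with length 12.6, so G = (-2.727, -12.30). KG ⟂ GF, so GF runs at -12.50°; with |GF| = 13.2, F = (10.16, -15.16). ∠GFN = 78.7° gives FN at 88.80° from the x-axis; with |FN| = 23.2, N = (10.65, 8.037). The perpendicularity gives NL at right angles to FN, so NL runs at 178.8°; with |NL| = 16.1, L = (-5.451, 8.374). ∠NLC = 117.4° gives LC at -118.6° from the x-axis; with |LC| = 27.9, C = (-18.81, -16.12). ∠LCB = 60.2° gives CB at 1.200° from the x-axis; with |CB| = 10.2, B = (-8.608, -15.91). Then |GB| = |B − G| = 6.899.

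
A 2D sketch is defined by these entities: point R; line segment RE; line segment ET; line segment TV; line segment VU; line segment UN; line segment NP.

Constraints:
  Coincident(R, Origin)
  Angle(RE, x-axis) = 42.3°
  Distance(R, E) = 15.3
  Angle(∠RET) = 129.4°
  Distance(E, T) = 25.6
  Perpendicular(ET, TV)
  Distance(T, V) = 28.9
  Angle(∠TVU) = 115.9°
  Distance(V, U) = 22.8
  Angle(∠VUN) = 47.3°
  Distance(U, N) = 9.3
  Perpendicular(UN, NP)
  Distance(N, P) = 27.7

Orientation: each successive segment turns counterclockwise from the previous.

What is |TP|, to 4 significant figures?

38.95

∠VUN = 47.3° gives UN at 19.70° from the x-axis; with |UN| = 9.3, N = (-18.99, 16.55). UN is perpendicular to NP, so NP runs at 109.7°; with |NP| = 27.7, P = (-28.33, 42.63). Then |TP| = |P − T| = 38.95.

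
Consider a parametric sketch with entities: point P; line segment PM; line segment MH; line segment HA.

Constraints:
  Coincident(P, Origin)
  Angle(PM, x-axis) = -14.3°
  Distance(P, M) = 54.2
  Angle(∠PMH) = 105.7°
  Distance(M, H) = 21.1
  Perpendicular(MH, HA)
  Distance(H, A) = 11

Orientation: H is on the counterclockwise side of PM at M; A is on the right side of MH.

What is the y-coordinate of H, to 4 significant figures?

4.886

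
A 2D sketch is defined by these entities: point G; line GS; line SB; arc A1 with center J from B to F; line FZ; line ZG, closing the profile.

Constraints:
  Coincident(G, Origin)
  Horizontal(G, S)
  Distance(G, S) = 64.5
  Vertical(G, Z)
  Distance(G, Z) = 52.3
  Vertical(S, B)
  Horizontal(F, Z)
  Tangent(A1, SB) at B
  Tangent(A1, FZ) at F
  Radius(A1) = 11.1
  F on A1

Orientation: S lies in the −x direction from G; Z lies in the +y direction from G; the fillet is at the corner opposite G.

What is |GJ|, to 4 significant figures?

67.45

G is at the origin; GS is horizontal with |GS| = 64.5 and S on the −x side, so S = (-64.50, 0.000). G and Z share the same x with |GZ| = 52.3 and Z on the +y side, so Z = (0.000, 52.30). The virtual corner opposite G is at (-64.50, 52.30). Since A1 is tangent to SB there, JB ⟂ SB and the tangent condition forces JF to be normal to FZ, with radius 11.1, so the center J sits 11.1 in from both sides at J = (-53.40, 41.20). Then |GJ| = |J − G| = 67.45.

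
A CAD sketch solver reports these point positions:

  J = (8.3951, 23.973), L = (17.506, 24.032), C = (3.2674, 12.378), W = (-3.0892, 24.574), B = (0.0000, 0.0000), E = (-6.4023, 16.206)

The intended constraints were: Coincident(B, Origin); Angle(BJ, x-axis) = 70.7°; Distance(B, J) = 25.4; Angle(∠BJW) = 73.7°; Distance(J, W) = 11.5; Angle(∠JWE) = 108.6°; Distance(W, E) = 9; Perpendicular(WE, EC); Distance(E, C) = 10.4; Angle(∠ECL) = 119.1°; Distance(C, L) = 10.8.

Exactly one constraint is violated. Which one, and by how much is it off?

Distance(C, L) = 10.8 — off by 7.60.

B = (0.00, 0.00) ✓; BJ at 70.70° ✓; |BJ| = 25.40 ✓; ∠BJW = 73.70° ✓; |JW| = 11.50 ✓; ∠JWE = 108.6° ✓; |WE| = 9.000 ✓; ∠(WE, EC) = 90.00° ✓; |EC| = 10.40 ✓; ∠ECL = 119.1° ✓; |CL| = 18.40 ✗.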